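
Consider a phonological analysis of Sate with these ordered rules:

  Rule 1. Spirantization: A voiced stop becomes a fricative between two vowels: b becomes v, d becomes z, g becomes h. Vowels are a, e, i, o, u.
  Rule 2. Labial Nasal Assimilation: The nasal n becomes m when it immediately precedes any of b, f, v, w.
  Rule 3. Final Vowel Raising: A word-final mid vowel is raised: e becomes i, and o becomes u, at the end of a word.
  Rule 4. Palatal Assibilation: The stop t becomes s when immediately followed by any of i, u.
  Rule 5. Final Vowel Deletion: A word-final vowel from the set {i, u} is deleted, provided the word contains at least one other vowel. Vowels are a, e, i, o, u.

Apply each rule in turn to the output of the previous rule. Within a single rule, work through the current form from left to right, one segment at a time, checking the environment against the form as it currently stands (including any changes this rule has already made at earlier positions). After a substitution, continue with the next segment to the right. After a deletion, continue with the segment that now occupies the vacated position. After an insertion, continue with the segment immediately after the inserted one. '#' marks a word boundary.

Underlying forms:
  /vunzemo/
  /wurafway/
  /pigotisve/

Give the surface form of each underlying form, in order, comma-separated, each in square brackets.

[vunzem], [wurafway], [pihosisv]

/vunzemo/:
  Rule 1 Spirantization: no change — [vunzemo]
  Rule 2 Labial Nasal Assimilation: no change — [vunzemo]
  Rule 3 Final Vowel Raising: [vunzemo] → [vunzemu]
  Rule 4 Palatal Assibilation: no change — [vunzemu]
  Rule 5 Final Vowel Deletion: [vunzemu] → [vunzem]
/wurafway/:
  Rule 1 Spirantization: no change — [wurafway]
  Rule 2 Labial Nasal Assimilation: no change — [wurafway]
  Rule 3 Final Vowel Raising: no change — [wurafway]
  Rule 4 Palatal Assibilation: no change — [wurafway]
  Rule 5 Final Vowel Deletion: no change — [wurafway]
/pigotisve/:
  Rule 1 Spirantization: [pigotisve] → [pihotisve]
  Rule 2 Labial Nasal Assimilation: no change — [pihotisve]
  Rule 3 Final Vowel Raising: [pihotisve] → [pihotisvi]
  Rule 4 Palatal Assibilation: [pihotisvi] → [pihosisvi]
  Rule 5 Final Vowel Deletion: [pihosisvi] → [pihosisv]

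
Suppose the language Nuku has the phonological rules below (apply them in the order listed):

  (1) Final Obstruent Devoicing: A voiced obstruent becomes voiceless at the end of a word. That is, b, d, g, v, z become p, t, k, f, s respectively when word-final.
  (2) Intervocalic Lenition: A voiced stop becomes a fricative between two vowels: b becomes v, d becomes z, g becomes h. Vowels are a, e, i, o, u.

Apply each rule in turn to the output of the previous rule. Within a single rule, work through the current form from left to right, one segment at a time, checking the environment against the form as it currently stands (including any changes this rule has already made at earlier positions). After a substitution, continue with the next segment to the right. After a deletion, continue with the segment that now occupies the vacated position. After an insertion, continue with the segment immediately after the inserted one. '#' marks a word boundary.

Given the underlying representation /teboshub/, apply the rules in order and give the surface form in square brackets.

[tevoshup]

(1) Final Obstruent Devoicing: [teboshub] → [teboshup]
(2) Intervocalic Lenition: [teboshup] → [tevoshup]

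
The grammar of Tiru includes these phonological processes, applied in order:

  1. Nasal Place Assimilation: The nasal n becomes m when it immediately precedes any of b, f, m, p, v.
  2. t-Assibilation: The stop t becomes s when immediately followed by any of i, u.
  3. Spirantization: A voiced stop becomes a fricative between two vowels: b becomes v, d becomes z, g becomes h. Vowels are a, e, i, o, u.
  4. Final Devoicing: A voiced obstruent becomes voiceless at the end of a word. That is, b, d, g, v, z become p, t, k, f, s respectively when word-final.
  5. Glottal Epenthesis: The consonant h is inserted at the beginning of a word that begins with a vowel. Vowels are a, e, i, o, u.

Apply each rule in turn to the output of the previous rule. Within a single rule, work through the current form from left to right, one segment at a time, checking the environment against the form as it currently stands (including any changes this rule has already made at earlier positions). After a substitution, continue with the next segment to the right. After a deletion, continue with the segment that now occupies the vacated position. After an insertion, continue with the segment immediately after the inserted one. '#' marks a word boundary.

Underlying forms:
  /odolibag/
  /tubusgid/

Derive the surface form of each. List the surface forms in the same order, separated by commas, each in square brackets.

[hozolivak], [suvusgit]

/odolibag/:
  1 Nasal Place Assimilation: no change — [odolibag]
  2 t-Assibilation: no change — [odolibag]
  3 Spirantization: [odolibag] → [ozolivag]
  4 Final Devoicing: [ozolivag] → [ozolivak]
  5 Glottal Epenthesis: [ozolivak] → [hozolivak]
/tubusgid/:
  1 Nasal Place Assimilation: no change — [tubusgid]
  2 t-Assibilation: [tubusgid] → [subusgid]
  3 Spirantization: [subusgid] → [suvusgid]
  4 Final Devoicing: [suvusgid] → [suvusgit]
  5 Glottal Epenthesis: no change — [suvusgit]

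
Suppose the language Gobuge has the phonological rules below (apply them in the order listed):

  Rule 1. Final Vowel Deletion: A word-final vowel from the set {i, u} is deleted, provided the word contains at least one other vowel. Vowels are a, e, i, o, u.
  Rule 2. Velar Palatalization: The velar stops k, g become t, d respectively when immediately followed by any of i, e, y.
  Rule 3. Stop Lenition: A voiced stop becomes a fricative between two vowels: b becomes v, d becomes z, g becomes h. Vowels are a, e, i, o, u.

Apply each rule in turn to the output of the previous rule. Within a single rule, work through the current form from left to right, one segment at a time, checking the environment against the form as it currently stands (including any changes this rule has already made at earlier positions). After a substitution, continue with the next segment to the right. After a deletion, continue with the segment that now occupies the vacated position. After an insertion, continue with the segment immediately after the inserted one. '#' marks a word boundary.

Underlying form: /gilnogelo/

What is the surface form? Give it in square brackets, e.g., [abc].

Rule 1 Final Vowel Deletion: no change — [gilnogelo]
Rule 2 Velar Palatalization: [gilnogelo] → [dilnodelo]
Rule 3 Stop Lenition: [dilnodelo] → [dilnozelo]

[dilnozelo]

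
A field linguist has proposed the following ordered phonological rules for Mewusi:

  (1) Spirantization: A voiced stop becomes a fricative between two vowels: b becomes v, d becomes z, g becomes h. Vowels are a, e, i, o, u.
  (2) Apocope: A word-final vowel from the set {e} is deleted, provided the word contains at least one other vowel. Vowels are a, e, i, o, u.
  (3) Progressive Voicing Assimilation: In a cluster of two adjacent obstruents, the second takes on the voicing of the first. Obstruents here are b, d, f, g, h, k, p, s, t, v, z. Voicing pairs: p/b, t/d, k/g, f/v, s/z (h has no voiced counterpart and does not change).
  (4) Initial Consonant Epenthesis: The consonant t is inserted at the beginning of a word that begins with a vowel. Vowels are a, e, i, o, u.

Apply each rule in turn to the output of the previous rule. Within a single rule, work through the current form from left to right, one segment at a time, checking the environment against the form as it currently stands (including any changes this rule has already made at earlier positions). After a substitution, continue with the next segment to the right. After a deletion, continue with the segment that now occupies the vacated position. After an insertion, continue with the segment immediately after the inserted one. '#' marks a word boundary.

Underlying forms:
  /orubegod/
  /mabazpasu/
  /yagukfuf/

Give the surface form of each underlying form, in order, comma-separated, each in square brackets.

[toruvehod], [mavazbasu], [yahukfuf]

/orubegod/:
  (1) Spirantization: [orubegod] → [oruvehod]
  (2) Apocope: no change — [oruvehod]
  (3) Progressive Voicing Assimilation: no change — [oruvehod]
  (4) Initial Consonant Epenthesis: [oruvehod] → [toruvehod]
/mabazpasu/:
  (1) Spirantization: [mabazpasu] → [mavazpasu]
  (2) Apocope: no change — [mavazpasu]
  (3) Progressive Voicing Assimilation: [mavazpasu] → [mavazbasu]
  (4) Initial Consonant Epenthesis: no change — [mavazbasu]
/yagukfuf/:
  (1) Spirantization: [yagukfuf] → [yahukfuf]
  (2) Apocope: no change — [yahukfuf]
  (3) Progressive Voicing Assimilation: no change — [yahukfuf]
  (4) Initial Consonant Epenthesis: no change — [yahukfuf]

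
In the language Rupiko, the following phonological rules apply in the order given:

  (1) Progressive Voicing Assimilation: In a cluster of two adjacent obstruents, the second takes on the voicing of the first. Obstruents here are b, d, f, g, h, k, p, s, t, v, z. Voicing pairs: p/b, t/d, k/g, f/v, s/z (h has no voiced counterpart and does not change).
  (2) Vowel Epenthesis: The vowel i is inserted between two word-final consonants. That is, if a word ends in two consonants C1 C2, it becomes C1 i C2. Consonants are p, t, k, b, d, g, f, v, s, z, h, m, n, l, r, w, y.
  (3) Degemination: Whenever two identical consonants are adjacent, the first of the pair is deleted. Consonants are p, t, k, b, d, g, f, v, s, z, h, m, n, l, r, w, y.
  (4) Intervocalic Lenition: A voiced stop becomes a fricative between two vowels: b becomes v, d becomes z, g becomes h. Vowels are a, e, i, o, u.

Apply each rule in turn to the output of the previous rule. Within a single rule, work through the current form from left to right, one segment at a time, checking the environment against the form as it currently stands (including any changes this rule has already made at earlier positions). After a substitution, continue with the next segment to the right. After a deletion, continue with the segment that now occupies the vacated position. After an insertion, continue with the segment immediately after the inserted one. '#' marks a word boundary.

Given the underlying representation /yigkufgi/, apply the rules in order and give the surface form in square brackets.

(1) Progressive Voicing Assimilation: [yigkufgi] → [yiggufki]
(2) Vowel Epenthesis: no change — [yiggufki]
(3) Degemination: [yiggufki] → [yigufki]
(4) Intervocalic Lenition: [yigufki] → [yihufki]

[yihufki]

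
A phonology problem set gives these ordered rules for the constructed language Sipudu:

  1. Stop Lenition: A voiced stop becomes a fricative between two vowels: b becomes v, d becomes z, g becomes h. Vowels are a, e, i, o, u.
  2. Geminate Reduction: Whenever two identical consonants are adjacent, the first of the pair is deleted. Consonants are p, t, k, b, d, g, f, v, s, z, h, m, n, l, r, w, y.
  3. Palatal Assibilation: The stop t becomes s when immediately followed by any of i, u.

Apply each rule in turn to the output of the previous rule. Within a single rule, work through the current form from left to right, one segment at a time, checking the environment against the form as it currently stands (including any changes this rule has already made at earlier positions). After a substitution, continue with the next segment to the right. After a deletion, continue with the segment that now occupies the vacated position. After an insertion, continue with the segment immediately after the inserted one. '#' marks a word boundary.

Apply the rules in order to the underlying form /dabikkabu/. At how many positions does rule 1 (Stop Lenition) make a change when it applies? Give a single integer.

2

1 Stop Lenition: [dabikkabu] → [davikkavu]
2 Geminate Reduction: [davikkavu] → [davikavu]
3 Palatal Assibilation: no change — [davikavu]
Rule 1 changed 2 position(s).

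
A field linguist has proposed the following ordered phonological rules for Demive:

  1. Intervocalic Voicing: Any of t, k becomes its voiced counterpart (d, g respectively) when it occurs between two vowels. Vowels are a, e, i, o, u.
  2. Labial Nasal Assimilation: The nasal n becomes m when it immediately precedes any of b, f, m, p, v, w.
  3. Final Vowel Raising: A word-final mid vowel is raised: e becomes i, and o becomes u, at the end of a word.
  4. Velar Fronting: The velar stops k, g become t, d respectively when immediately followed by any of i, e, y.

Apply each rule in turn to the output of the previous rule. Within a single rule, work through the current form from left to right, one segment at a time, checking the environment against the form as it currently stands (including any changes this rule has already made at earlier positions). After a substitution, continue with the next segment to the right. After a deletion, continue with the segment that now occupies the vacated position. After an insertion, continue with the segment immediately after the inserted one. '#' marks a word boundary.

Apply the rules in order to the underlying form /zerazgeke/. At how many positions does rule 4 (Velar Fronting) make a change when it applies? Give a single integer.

2

1 Intervocalic Voicing: [zerazgeke] → [zerazgege]
2 Labial Nasal Assimilation: no change — [zerazgege]
3 Final Vowel Raising: [zerazgege] → [zerazgegi]
4 Velar Fronting: [zerazgegi] → [zerazdedi]
Rule 4 changed 2 position(s).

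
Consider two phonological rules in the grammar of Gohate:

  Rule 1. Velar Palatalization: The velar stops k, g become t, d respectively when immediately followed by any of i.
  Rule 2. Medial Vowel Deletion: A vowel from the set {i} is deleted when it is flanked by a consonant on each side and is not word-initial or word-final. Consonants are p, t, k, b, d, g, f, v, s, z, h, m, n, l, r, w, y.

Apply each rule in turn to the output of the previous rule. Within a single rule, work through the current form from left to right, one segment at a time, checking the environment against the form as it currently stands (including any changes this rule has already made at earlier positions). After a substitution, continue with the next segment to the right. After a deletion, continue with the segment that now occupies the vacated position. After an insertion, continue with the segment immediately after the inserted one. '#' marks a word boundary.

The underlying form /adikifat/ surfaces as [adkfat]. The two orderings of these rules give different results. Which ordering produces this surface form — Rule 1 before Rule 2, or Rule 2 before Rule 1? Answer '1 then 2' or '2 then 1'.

Order 1 then 2:
  1 Velar Palatalization: [adikifat] → [aditifat]
  2 Medial Vowel Deletion: [aditifat] → [adtfat]
  result: [adtfat]
Order 2 then 1:
  2 Medial Vowel Deletion: [adikifat] → [adkfat]
  1 Velar Palatalization: no change — [adkfat]
  result: [adkfat]

2 then 1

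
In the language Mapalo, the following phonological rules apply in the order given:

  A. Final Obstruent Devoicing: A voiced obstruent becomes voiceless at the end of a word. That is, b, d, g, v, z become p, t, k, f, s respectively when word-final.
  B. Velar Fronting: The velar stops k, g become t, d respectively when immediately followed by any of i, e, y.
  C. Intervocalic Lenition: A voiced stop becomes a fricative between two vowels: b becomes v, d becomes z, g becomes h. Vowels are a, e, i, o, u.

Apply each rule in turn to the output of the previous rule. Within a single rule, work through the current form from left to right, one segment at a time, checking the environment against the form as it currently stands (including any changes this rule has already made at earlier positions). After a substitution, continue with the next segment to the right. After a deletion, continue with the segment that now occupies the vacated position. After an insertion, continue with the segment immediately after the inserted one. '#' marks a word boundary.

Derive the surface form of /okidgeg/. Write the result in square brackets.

[otiddek]

A Final Obstruent Devoicing: [okidgeg] → [okidgek]
B Velar Fronting: [okidgek] → [otiddek]
C Intervocalic Lenition: no change — [otiddek]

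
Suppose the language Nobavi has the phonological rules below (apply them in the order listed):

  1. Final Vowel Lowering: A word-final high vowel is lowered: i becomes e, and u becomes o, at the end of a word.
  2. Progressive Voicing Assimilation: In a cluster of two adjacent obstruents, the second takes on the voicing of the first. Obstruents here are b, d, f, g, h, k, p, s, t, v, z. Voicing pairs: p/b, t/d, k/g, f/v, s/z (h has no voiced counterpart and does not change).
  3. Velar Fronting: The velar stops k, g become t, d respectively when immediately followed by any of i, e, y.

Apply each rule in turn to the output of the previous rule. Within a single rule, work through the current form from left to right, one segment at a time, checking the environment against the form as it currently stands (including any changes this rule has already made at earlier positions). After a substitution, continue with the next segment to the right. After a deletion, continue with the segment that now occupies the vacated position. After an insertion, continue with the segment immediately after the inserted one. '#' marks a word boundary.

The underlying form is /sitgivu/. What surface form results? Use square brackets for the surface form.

1 Final Vowel Lowering: [sitgivu] → [sitgivo]
2 Progressive Voicing Assimilation: [sitgivo] → [sitkivo]
3 Velar Fronting: [sitkivo] → [sittivo]

[sittivo]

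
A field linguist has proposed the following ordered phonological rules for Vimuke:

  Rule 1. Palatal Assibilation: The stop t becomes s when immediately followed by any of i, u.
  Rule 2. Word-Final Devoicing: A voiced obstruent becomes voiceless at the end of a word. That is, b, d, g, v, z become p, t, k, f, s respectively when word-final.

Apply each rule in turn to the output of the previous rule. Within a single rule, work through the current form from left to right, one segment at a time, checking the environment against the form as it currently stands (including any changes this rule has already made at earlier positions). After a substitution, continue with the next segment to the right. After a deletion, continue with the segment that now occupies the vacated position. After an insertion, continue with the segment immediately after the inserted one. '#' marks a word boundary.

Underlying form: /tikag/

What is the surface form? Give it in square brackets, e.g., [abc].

Rule 1 Palatal Assibilation: [tikag] → [sikag]
Rule 2 Word-Final Devoicing: [sikag] → [sikak]

[sikak]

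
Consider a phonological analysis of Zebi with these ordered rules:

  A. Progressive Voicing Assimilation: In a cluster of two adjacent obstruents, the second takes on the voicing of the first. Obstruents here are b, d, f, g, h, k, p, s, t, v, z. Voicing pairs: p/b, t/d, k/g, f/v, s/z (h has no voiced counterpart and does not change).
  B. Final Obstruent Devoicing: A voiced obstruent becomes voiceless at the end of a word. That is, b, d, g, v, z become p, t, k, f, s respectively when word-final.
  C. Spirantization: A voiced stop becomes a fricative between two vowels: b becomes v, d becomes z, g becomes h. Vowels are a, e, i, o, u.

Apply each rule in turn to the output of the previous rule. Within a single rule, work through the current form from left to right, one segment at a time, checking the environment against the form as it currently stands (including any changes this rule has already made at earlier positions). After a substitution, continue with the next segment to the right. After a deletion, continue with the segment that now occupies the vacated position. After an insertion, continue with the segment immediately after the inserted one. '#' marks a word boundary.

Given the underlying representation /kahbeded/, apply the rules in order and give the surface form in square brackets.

[kahpezet]

A Progressive Voicing Assimilation: [kahbeded] → [kahpeded]
B Final Obstruent Devoicing: [kahpeded] → [kahpedet]
C Spirantization: [kahpedet] → [kahpezet]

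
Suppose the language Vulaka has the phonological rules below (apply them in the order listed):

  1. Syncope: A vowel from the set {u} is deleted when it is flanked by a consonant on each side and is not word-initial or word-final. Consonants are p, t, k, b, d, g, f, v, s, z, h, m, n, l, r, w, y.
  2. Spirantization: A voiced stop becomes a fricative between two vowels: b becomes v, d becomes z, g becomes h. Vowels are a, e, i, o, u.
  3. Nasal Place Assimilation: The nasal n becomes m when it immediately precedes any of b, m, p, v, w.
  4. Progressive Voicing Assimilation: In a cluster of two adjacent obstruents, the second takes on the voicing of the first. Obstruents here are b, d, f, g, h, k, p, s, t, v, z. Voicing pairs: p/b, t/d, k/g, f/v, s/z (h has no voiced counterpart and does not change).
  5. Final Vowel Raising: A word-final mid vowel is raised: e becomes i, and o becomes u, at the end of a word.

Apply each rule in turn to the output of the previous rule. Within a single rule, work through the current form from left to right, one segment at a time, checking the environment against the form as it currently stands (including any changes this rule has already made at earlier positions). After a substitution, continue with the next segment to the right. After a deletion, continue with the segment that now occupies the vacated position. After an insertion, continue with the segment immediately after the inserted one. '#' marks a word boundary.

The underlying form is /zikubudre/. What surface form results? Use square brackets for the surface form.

1 Syncope: [zikubudre] → [zikbdre]
2 Spirantization: no change — [zikbdre]
3 Nasal Place Assimilation: no change — [zikbdre]
4 Progressive Voicing Assimilation: [zikbdre] → [zikptre]
5 Final Vowel Raising: [zikptre] → [zikptri]

[zikptri]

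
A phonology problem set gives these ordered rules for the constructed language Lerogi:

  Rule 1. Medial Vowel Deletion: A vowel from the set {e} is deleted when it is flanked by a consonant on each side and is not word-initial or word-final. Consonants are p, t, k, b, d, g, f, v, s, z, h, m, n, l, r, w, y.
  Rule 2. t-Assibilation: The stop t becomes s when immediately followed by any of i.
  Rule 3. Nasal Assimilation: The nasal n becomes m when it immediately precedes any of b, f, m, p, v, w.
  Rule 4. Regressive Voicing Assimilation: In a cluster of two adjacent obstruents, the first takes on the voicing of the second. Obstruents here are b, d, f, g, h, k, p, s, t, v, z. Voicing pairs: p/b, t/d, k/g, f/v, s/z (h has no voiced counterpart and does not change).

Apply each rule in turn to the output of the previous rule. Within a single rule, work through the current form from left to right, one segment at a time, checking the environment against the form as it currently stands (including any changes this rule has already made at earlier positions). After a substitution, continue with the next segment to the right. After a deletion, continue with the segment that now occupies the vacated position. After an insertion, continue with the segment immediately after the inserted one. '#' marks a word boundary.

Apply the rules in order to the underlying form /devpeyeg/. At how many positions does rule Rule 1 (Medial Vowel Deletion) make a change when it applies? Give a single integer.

Rule 1 Medial Vowel Deletion: [devpeyeg] → [dvpyg]
Rule 2 t-Assibilation: no change — [dvpyg]
Rule 3 Nasal Assimilation: no change — [dvpyg]
Rule 4 Regressive Voicing Assimilation: [dvpyg] → [dfpyg]
Rule Rule 1 changed 3 position(s).

3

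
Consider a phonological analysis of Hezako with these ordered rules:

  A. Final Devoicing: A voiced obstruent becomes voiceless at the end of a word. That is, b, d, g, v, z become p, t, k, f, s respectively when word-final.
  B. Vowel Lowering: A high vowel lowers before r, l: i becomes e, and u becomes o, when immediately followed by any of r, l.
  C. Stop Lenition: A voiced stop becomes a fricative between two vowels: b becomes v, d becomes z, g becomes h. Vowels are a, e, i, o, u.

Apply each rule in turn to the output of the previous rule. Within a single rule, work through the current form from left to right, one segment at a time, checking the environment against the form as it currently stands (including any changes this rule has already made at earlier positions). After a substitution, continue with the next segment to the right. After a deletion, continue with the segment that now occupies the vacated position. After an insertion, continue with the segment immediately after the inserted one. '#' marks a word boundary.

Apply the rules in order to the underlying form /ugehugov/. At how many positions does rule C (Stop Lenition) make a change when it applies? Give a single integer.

A Final Devoicing: [ugehugov] → [ugehugof]
B Vowel Lowering: no change — [ugehugof]
C Stop Lenition: [ugehugof] → [uhehuhof]
Rule C changed 2 position(s).

2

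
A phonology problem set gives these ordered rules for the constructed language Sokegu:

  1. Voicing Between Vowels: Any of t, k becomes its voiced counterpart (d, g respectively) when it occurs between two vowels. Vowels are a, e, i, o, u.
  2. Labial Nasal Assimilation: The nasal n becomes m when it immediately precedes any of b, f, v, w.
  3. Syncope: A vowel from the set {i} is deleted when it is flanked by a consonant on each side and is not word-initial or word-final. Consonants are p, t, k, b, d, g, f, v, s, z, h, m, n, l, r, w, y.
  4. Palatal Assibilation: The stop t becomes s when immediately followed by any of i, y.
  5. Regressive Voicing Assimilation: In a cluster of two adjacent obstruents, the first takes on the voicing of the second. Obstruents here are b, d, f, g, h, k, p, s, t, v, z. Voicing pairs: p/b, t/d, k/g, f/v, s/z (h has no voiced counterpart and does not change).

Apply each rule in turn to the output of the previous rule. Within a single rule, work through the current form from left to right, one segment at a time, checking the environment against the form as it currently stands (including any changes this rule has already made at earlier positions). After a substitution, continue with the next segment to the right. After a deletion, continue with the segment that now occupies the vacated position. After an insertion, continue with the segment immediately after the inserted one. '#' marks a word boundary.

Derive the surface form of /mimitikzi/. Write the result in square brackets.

[mmtgzi]

1 Voicing Between Vowels: [mimitikzi] → [mimidikzi]
2 Labial Nasal Assimilation: no change — [mimidikzi]
3 Syncope: [mimidikzi] → [mmdkzi]
4 Palatal Assibilation: no change — [mmdkzi]
5 Regressive Voicing Assimilation: [mmdkzi] → [mmtgzi]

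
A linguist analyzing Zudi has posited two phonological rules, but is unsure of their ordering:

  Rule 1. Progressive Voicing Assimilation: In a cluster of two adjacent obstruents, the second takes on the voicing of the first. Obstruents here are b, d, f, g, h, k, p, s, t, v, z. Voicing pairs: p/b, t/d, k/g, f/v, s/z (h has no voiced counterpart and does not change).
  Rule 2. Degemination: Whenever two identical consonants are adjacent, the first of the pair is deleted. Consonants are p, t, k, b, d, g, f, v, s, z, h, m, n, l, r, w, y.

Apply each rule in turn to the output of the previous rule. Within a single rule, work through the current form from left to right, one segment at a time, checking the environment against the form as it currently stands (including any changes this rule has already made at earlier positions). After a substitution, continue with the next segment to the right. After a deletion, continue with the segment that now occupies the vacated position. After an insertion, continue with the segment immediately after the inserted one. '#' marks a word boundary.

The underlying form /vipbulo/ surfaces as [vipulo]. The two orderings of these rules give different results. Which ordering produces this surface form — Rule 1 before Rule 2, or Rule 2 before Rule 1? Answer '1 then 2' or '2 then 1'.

Order 1 then 2:
  1 Progressive Voicing Assimilation: [vipbulo] → [vippulo]
  2 Degemination: [vippulo] → [vipulo]
  result: [vipulo]
Order 2 then 1:
  2 Degemination: no change — [vipbulo]
  1 Progressive Voicing Assimilation: [vipbulo] → [vippulo]
  result: [vippulo]

1 then 2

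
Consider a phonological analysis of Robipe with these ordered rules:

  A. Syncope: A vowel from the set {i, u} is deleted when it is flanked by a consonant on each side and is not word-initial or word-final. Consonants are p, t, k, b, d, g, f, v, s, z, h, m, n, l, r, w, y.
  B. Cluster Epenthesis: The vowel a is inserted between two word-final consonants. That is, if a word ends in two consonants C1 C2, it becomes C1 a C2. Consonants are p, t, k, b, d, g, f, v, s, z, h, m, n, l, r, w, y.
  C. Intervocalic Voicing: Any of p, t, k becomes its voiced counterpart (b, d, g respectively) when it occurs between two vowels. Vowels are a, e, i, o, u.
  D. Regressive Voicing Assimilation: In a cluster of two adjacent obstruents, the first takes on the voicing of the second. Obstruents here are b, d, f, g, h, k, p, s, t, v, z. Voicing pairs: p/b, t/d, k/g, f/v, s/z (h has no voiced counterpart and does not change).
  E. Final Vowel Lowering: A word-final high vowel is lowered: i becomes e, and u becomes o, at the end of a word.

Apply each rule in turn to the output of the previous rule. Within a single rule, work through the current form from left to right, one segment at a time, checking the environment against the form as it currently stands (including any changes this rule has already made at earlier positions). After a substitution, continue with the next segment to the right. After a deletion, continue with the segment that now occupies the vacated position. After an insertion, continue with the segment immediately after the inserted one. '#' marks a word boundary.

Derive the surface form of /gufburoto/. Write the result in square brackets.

A Syncope: [gufburoto] → [gfbroto]
B Cluster Epenthesis: no change — [gfbroto]
C Intervocalic Voicing: [gfbroto] → [gfbrodo]
D Regressive Voicing Assimilation: [gfbrodo] → [kvbrodo]
E Final Vowel Lowering: no change — [kvbrodo]

[kvbrodo]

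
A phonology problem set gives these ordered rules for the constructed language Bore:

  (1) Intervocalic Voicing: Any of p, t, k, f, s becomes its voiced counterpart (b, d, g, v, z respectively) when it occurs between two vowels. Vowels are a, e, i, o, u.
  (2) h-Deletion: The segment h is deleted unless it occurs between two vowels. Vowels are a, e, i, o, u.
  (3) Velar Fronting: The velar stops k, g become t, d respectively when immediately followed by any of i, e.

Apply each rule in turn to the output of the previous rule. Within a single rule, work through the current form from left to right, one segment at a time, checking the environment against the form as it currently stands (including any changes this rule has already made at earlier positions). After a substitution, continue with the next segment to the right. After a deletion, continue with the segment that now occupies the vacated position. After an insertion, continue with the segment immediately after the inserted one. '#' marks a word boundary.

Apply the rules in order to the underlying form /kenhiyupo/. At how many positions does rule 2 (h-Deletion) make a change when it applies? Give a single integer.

1

(1) Intervocalic Voicing: [kenhiyupo] → [kenhiyubo]
(2) h-Deletion: [kenhiyubo] → [keniyubo]
(3) Velar Fronting: [keniyubo] → [teniyubo]
Rule 2 changed 1 position(s).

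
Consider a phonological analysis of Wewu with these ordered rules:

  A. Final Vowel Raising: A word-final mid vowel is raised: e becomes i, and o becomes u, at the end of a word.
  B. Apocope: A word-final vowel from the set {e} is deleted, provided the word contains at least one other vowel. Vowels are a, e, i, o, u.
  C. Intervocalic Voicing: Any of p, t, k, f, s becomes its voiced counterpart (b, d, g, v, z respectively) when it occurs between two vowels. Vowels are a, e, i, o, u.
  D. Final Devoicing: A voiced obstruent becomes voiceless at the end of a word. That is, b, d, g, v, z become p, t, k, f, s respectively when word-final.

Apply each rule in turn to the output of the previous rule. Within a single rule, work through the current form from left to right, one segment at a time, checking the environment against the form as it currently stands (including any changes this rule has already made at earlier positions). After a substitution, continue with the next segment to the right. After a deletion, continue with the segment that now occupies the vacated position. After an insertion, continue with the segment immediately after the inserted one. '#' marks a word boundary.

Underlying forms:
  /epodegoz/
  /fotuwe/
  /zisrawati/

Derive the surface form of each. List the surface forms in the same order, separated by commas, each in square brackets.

[ebodegos], [foduwi], [zisrawadi]

/epodegoz/:
  A Final Vowel Raising: no change — [epodegoz]
  B Apocope: no change — [epodegoz]
  C Intervocalic Voicing: [epodegoz] → [ebodegoz]
  D Final Devoicing: [ebodegoz] → [ebodegos]
/fotuwe/:
  A Final Vowel Raising: [fotuwe] → [fotuwi]
  B Apocope: no change — [fotuwi]
  C Intervocalic Voicing: [fotuwi] → [foduwi]
  D Final Devoicing: no change — [foduwi]
/zisrawati/:
  A Final Vowel Raising: no change — [zisrawati]
  B Apocope: no change — [zisrawati]
  C Intervocalic Voicing: [zisrawati] → [zisrawadi]
  D Final Devoicing: no change — [zisrawadi]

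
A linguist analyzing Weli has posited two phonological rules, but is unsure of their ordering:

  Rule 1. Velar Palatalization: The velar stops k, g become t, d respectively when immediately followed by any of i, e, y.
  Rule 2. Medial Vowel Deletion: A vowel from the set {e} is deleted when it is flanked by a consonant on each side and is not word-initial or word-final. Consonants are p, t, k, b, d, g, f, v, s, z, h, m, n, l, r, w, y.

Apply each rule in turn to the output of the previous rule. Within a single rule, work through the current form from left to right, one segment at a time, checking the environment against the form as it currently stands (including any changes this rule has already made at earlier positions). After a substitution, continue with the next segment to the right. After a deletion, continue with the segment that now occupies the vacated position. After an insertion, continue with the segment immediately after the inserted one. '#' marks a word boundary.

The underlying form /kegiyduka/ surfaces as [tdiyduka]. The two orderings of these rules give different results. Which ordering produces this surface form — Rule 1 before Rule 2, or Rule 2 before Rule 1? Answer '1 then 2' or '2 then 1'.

1 then 2

Order 1 then 2:
  1 Velar Palatalization: [kegiyduka] → [tediyduka]
  2 Medial Vowel Deletion: [tediyduka] → [tdiyduka]
  result: [tdiyduka]
Order 2 then 1:
  2 Medial Vowel Deletion: [kegiyduka] → [kgiyduka]
  1 Velar Palatalization: [kgiyduka] → [kdiyduka]
  result: [kdiyduka]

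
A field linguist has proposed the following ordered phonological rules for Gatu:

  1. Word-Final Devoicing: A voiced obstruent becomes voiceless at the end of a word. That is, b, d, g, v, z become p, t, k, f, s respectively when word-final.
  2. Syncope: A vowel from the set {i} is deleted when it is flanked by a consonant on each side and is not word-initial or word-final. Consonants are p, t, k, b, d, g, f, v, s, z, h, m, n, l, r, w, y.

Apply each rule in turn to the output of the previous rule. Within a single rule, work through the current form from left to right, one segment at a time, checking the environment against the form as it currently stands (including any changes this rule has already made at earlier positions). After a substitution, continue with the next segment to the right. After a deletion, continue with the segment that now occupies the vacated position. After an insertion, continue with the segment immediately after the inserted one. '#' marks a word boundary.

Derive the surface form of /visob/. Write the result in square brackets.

1 Word-Final Devoicing: [visob] → [visop]
2 Syncope: [visop] → [vsop]

[vsop]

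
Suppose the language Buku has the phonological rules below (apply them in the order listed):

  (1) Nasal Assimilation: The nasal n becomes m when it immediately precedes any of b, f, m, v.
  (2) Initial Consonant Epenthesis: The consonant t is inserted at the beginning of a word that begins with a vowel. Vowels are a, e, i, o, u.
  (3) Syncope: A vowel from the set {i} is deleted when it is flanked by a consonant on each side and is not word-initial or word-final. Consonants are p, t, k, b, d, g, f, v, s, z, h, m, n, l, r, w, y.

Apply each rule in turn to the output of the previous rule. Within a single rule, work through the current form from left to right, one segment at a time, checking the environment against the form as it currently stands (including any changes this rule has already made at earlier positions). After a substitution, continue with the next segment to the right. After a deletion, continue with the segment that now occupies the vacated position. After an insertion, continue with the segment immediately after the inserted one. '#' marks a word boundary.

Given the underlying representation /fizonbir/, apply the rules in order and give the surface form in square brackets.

[fzombr]

(1) Nasal Assimilation: [fizonbir] → [fizombir]
(2) Initial Consonant Epenthesis: no change — [fizombir]
(3) Syncope: [fizombir] → [fzombr]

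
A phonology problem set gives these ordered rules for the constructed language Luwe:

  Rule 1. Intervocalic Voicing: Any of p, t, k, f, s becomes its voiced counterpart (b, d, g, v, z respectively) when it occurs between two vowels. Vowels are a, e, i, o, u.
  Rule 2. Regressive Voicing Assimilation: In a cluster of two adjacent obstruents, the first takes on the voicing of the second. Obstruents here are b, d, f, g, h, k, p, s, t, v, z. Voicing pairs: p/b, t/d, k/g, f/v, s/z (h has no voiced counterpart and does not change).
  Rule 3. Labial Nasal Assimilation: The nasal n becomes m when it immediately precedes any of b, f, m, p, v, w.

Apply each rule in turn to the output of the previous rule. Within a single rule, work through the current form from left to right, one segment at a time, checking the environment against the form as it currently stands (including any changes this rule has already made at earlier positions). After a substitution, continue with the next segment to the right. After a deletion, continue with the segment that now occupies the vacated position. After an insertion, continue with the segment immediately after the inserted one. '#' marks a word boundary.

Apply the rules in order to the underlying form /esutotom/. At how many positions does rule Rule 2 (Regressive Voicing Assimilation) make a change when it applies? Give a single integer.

Rule 1 Intervocalic Voicing: [esutotom] → [ezudodom]
Rule 2 Regressive Voicing Assimilation: no change — [ezudodom]
Rule 3 Labial Nasal Assimilation: no change — [ezudodom]
Rule Rule 2 changed 0 position(s).

0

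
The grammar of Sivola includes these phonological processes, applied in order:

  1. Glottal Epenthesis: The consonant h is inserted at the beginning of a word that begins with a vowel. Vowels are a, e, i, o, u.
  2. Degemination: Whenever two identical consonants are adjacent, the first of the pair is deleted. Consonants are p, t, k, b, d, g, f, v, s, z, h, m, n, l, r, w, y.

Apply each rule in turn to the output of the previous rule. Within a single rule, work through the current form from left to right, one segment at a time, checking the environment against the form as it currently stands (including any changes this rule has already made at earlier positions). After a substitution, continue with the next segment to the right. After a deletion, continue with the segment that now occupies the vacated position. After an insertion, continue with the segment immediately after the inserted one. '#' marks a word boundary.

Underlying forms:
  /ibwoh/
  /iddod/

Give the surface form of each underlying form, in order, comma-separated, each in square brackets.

/ibwoh/:
  1 Glottal Epenthesis: [ibwoh] → [hibwoh]
  2 Degemination: no change — [hibwoh]
/iddod/:
  1 Glottal Epenthesis: [iddod] → [hiddod]
  2 Degemination: [hiddod] → [hidod]

[hibwoh], [hidod]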